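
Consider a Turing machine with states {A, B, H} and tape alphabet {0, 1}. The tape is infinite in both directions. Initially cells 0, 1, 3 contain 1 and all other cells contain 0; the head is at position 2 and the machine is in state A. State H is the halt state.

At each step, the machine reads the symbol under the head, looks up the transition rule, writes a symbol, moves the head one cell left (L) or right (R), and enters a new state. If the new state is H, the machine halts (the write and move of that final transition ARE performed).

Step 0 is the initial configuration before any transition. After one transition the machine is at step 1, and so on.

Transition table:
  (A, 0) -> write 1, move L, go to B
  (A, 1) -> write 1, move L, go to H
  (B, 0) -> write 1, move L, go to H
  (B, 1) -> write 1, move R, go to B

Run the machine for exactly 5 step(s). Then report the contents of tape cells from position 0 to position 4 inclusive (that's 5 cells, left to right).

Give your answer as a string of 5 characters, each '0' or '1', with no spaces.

Step 1: in state A at pos 2, read 0 -> (A,0)->write 1,move L,goto B. Now: state=B, head=1, tape[-1..4]=011110 (head:   ^)
Step 2: in state B at pos 1, read 1 -> (B,1)->write 1,move R,goto B. Now: state=B, head=2, tape[-1..4]=011110 (head:    ^)
Step 3: in state B at pos 2, read 1 -> (B,1)->write 1,move R,goto B. Now: state=B, head=3, tape[-1..4]=011110 (head:     ^)
Step 4: in state B at pos 3, read 1 -> (B,1)->write 1,move R,goto B. Now: state=B, head=4, tape[-1..5]=0111100 (head:      ^)
Step 5: in state B at pos 4, read 0 -> (B,0)->write 1,move L,goto H. Now: state=H, head=3, tape[-1..5]=0111110 (head:     ^)

Answer: 11111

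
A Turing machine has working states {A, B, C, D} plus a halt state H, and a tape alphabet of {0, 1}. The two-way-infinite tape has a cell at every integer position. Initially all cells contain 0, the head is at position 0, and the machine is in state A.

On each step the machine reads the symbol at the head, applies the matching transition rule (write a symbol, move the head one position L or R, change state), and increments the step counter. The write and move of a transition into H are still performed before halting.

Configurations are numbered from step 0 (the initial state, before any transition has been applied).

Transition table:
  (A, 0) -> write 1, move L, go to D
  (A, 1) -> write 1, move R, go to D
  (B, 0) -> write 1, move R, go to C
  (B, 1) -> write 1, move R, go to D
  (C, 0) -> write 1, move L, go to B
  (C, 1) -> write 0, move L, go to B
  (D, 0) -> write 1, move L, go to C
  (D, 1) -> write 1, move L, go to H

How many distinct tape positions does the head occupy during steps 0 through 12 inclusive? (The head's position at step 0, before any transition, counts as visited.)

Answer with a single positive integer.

Step 1: in state A at pos 0, read 0 -> (A,0)->write 1,move L,goto D. Now: state=D, head=-1, tape[-2..1]=0010 (head:  ^)
Step 2: in state D at pos -1, read 0 -> (D,0)->write 1,move L,goto C. Now: state=C, head=-2, tape[-3..1]=00110 (head:  ^)
Step 3: in state C at pos -2, read 0 -> (C,0)->write 1,move L,goto B. Now: state=B, head=-3, tape[-4..1]=001110 (head:  ^)
Step 4: in state B at pos -3, read 0 -> (B,0)->write 1,move R,goto C. Now: state=C, head=-2, tape[-4..1]=011110 (head:   ^)
Step 5: in state C at pos -2, read 1 -> (C,1)->write 0,move L,goto B. Now: state=B, head=-3, tape[-4..1]=010110 (head:  ^)
Step 6: in state B at pos -3, read 1 -> (B,1)->write 1,move R,goto D. Now: state=D, head=-2, tape[-4..1]=010110 (head:   ^)
Step 7: in state D at pos -2, read 0 -> (D,0)->write 1,move L,goto C. Now: state=C, head=-3, tape[-4..1]=011110 (head:  ^)
Step 8: in state C at pos -3, read 1 -> (C,1)->write 0,move L,goto B. Now: state=B, head=-4, tape[-5..1]=0001110 (head:  ^)
Step 9: in state B at pos -4, read 0 -> (B,0)->write 1,move R,goto C. Now: state=C, head=-3, tape[-5..1]=0101110 (head:   ^)
Step 10: in state C at pos -3, read 0 -> (C,0)->write 1,move L,goto B. Now: state=B, head=-4, tape[-5..1]=0111110 (head:  ^)
Step 11: in state B at pos -4, read 1 -> (B,1)->write 1,move R,goto D. Now: state=D, head=-3, tape[-5..1]=0111110 (head:   ^)
Step 12: in state D at pos -3, read 1 -> (D,1)->write 1,move L,goto H. Now: state=H, head=-4, tape[-5..1]=0111110 (head:  ^)
Head positions at steps 0..12: starting at 0, distinct positions visited = {-4, -3, -2, -1, 0} -> 5 position(s)

Answer: 5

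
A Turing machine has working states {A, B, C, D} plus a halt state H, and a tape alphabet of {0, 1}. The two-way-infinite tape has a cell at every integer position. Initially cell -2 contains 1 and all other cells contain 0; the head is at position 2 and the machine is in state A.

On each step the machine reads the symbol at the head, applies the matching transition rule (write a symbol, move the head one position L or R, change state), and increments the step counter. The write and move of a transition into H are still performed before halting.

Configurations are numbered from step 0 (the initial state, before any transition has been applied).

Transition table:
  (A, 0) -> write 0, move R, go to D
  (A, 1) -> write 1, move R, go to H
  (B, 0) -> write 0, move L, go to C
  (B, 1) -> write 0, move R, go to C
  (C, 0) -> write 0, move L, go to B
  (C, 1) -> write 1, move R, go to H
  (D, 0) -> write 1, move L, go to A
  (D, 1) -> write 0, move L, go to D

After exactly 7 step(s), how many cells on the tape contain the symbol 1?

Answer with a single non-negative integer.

Step 1: in state A at pos 2, read 0 -> (A,0)->write 0,move R,goto D. Now: state=D, head=3, tape[-3..4]=01000000 (head:       ^)
Step 2: in state D at pos 3, read 0 -> (D,0)->write 1,move L,goto A. Now: state=A, head=2, tape[-3..4]=01000010 (head:      ^)
Step 3: in state A at pos 2, read 0 -> (A,0)->write 0,move R,goto D. Now: state=D, head=3, tape[-3..4]=01000010 (head:       ^)
Step 4: in state D at pos 3, read 1 -> (D,1)->write 0,move L,goto D. Now: state=D, head=2, tape[-3..4]=01000000 (head:      ^)
Step 5: in state D at pos 2, read 0 -> (D,0)->write 1,move L,goto A. Now: state=A, head=1, tape[-3..4]=01000100 (head:     ^)
Step 6: in state A at pos 1, read 0 -> (A,0)->write 0,move R,goto D. Now: state=D, head=2, tape[-3..4]=01000100 (head:      ^)
Step 7: in state D at pos 2, read 1 -> (D,1)->write 0,move L,goto D. Now: state=D, head=1, tape[-3..4]=01000000 (head:     ^)
Cells containing 1 after step 7: {-2} -> 1 cell(s)

Answer: 1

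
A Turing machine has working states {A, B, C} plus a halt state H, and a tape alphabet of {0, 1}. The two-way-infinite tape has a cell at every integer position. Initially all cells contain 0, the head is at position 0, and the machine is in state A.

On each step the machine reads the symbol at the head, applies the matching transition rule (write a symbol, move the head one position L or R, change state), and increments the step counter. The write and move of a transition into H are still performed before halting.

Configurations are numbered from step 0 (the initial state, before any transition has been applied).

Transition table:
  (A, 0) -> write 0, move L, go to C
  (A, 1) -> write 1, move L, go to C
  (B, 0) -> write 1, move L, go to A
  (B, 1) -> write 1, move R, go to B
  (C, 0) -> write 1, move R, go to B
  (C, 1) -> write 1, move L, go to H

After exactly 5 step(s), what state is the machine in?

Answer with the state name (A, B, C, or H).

Answer: B

Derivation:
Step 1: in state A at pos 0, read 0 -> (A,0)->write 0,move L,goto C. Now: state=C, head=-1, tape[-2..1]=0000 (head:  ^)
Step 2: in state C at pos -1, read 0 -> (C,0)->write 1,move R,goto B. Now: state=B, head=0, tape[-2..1]=0100 (head:   ^)
Step 3: in state B at pos 0, read 0 -> (B,0)->write 1,move L,goto A. Now: state=A, head=-1, tape[-2..1]=0110 (head:  ^)
Step 4: in state A at pos -1, read 1 -> (A,1)->write 1,move L,goto C. Now: state=C, head=-2, tape[-3..1]=00110 (head:  ^)
Step 5: in state C at pos -2, read 0 -> (C,0)->write 1,move R,goto B. Now: state=B, head=-1, tape[-3..1]=01110 (head:   ^)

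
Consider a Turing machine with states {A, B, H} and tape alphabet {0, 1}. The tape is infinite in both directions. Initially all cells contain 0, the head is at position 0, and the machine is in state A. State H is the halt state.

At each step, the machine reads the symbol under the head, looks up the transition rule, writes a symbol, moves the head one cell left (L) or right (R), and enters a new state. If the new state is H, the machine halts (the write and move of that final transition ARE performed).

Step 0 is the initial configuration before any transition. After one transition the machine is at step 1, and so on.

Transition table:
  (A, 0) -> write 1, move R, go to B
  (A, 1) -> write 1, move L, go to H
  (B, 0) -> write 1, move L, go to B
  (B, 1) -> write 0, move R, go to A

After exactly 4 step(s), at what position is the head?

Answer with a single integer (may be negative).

Answer: 0

Derivation:
Step 1: in state A at pos 0, read 0 -> (A,0)->write 1,move R,goto B. Now: state=B, head=1, tape[-1..2]=0100 (head:   ^)
Step 2: in state B at pos 1, read 0 -> (B,0)->write 1,move L,goto B. Now: state=B, head=0, tape[-1..2]=0110 (head:  ^)
Step 3: in state B at pos 0, read 1 -> (B,1)->write 0,move R,goto A. Now: state=A, head=1, tape[-1..2]=0010 (head:   ^)
Step 4: in state A at pos 1, read 1 -> (A,1)->write 1,move L,goto H. Now: state=H, head=0, tape[-1..2]=0010 (head:  ^)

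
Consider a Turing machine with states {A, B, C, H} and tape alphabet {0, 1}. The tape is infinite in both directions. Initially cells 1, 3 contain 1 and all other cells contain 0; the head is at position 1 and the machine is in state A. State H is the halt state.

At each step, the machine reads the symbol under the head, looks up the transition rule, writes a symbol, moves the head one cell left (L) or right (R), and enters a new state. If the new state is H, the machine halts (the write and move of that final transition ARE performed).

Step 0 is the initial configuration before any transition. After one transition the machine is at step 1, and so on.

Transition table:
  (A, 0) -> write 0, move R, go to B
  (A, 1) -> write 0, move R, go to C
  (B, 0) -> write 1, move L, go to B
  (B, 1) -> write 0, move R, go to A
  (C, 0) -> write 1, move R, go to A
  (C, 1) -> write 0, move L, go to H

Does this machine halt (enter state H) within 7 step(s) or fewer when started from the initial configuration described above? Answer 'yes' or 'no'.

Answer: no

Derivation:
Step 1: in state A at pos 1, read 1 -> (A,1)->write 0,move R,goto C. Now: state=C, head=2, tape[0..4]=00010 (head:   ^)
Step 2: in state C at pos 2, read 0 -> (C,0)->write 1,move R,goto A. Now: state=A, head=3, tape[0..4]=00110 (head:    ^)
Step 3: in state A at pos 3, read 1 -> (A,1)->write 0,move R,goto C. Now: state=C, head=4, tape[0..5]=001000 (head:     ^)
Step 4: in state C at pos 4, read 0 -> (C,0)->write 1,move R,goto A. Now: state=A, head=5, tape[0..6]=0010100 (head:      ^)
Step 5: in state A at pos 5, read 0 -> (A,0)->write 0,move R,goto B. Now: state=B, head=6, tape[0..7]=00101000 (head:       ^)
Step 6: in state B at pos 6, read 0 -> (B,0)->write 1,move L,goto B. Now: state=B, head=5, tape[0..7]=00101010 (head:      ^)
Step 7: in state B at pos 5, read 0 -> (B,0)->write 1,move L,goto B. Now: state=B, head=4, tape[0..7]=00101110 (head:     ^)
After 7 step(s): state = B (not H) -> not halted within 7 -> no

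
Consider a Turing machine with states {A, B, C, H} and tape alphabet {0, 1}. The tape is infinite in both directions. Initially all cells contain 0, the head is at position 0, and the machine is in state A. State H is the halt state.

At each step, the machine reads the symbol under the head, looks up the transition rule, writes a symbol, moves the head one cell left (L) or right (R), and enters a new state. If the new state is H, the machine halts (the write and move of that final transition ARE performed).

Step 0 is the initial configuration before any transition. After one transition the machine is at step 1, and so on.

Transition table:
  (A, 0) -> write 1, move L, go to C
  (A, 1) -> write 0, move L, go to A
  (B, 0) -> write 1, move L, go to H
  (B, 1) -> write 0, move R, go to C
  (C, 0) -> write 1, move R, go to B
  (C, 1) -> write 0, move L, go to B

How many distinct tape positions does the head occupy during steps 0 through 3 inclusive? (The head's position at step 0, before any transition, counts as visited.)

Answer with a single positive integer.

Step 1: in state A at pos 0, read 0 -> (A,0)->write 1,move L,goto C. Now: state=C, head=-1, tape[-2..1]=0010 (head:  ^)
Step 2: in state C at pos -1, read 0 -> (C,0)->write 1,move R,goto B. Now: state=B, head=0, tape[-2..1]=0110 (head:   ^)
Step 3: in state B at pos 0, read 1 -> (B,1)->write 0,move R,goto C. Now: state=C, head=1, tape[-2..2]=01000 (head:    ^)
Head positions at steps 0..3: starting at 0, distinct positions visited = {-1, 0, 1} -> 3 position(s)

Answer: 3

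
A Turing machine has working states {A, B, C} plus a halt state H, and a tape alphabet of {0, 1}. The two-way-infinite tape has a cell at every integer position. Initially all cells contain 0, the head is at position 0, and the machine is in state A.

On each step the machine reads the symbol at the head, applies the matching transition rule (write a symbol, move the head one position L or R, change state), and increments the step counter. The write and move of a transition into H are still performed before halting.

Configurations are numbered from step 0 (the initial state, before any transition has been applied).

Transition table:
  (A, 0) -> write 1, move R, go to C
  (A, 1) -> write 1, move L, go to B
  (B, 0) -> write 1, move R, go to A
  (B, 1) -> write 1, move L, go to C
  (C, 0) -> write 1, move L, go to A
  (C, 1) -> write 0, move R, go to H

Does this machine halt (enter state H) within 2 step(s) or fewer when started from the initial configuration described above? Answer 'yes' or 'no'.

Answer: no

Derivation:
Step 1: in state A at pos 0, read 0 -> (A,0)->write 1,move R,goto C. Now: state=C, head=1, tape[-1..2]=0100 (head:   ^)
Step 2: in state C at pos 1, read 0 -> (C,0)->write 1,move L,goto A. Now: state=A, head=0, tape[-1..2]=0110 (head:  ^)
After 2 step(s): state = A (not H) -> not halted within 2 -> no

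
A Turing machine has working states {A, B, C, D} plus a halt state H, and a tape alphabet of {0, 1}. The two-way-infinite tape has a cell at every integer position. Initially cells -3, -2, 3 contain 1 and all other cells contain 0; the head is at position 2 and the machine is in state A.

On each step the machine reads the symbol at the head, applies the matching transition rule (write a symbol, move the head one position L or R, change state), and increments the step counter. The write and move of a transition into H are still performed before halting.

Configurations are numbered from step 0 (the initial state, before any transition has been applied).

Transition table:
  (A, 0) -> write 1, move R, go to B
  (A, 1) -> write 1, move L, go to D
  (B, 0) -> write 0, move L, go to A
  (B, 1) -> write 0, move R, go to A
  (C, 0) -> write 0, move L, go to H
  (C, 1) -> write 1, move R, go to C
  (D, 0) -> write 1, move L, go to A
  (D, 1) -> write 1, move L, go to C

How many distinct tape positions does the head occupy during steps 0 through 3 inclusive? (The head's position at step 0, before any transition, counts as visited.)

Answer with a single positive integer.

Step 1: in state A at pos 2, read 0 -> (A,0)->write 1,move R,goto B. Now: state=B, head=3, tape[-4..4]=011000110 (head:        ^)
Step 2: in state B at pos 3, read 1 -> (B,1)->write 0,move R,goto A. Now: state=A, head=4, tape[-4..5]=0110001000 (head:         ^)
Step 3: in state A at pos 4, read 0 -> (A,0)->write 1,move R,goto B. Now: state=B, head=5, tape[-4..6]=01100010100 (head:          ^)
Head positions at steps 0..3: starting at 2, distinct positions visited = {2, 3, 4, 5} -> 4 position(s)

Answer: 4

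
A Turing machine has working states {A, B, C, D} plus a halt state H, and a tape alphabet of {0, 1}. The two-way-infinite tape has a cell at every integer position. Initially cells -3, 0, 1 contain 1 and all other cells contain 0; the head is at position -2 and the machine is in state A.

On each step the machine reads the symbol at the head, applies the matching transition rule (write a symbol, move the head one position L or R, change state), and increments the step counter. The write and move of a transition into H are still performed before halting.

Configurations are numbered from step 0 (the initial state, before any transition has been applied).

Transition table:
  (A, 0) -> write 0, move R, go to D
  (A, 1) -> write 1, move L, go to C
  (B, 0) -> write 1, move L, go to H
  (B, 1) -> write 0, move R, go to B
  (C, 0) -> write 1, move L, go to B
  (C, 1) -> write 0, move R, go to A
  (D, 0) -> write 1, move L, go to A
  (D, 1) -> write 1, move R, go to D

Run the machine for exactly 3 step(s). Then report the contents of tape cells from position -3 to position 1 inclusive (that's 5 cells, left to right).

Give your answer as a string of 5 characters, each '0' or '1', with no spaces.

Answer: 10111

Derivation:
Step 1: in state A at pos -2, read 0 -> (A,0)->write 0,move R,goto D. Now: state=D, head=-1, tape[-4..2]=0100110 (head:    ^)
Step 2: in state D at pos -1, read 0 -> (D,0)->write 1,move L,goto A. Now: state=A, head=-2, tape[-4..2]=0101110 (head:   ^)
Step 3: in state A at pos -2, read 0 -> (A,0)->write 0,move R,goto D. Now: state=D, head=-1, tape[-4..2]=0101110 (head:    ^)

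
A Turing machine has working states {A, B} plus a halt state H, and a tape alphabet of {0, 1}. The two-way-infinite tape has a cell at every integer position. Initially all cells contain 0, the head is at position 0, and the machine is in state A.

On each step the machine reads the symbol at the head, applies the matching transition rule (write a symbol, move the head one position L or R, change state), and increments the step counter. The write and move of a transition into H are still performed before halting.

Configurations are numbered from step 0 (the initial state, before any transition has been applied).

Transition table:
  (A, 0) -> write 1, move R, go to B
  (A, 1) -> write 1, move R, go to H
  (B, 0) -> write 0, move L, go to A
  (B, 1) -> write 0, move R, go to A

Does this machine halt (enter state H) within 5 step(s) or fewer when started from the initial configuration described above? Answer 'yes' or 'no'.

Step 1: in state A at pos 0, read 0 -> (A,0)->write 1,move R,goto B. Now: state=B, head=1, tape[-1..2]=0100 (head:   ^)
Step 2: in state B at pos 1, read 0 -> (B,0)->write 0,move L,goto A. Now: state=A, head=0, tape[-1..2]=0100 (head:  ^)
Step 3: in state A at pos 0, read 1 -> (A,1)->write 1,move R,goto H. Now: state=H, head=1, tape[-1..2]=0100 (head:   ^)
State H reached at step 3; 3 <= 5 -> yes

Answer: yes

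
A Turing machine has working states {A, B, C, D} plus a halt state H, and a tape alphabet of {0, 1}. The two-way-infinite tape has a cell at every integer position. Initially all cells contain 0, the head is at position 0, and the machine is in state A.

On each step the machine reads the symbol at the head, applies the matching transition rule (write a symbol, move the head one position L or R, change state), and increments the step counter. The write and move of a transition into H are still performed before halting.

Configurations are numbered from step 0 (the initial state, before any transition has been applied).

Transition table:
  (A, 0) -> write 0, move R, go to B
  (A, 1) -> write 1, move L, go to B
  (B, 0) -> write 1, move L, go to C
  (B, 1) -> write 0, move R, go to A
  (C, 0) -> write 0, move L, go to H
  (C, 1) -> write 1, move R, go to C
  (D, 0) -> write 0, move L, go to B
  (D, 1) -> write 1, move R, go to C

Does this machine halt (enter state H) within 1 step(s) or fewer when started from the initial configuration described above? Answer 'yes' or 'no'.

Step 1: in state A at pos 0, read 0 -> (A,0)->write 0,move R,goto B. Now: state=B, head=1, tape[-1..2]=0000 (head:   ^)
After 1 step(s): state = B (not H) -> not halted within 1 -> no

Answer: no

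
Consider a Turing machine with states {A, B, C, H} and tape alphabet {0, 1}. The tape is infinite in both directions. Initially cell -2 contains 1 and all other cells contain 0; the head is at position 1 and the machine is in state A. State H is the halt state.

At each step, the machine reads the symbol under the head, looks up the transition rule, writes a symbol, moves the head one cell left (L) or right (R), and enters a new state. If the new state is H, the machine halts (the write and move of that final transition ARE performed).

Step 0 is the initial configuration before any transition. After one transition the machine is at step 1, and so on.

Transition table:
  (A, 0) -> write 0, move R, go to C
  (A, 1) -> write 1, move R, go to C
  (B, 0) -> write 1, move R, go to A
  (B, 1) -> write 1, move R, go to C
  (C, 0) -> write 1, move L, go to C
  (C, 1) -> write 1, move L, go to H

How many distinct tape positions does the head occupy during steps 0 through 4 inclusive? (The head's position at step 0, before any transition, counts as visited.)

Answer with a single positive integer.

Answer: 4

Derivation:
Step 1: in state A at pos 1, read 0 -> (A,0)->write 0,move R,goto C. Now: state=C, head=2, tape[-3..3]=0100000 (head:      ^)
Step 2: in state C at pos 2, read 0 -> (C,0)->write 1,move L,goto C. Now: state=C, head=1, tape[-3..3]=0100010 (head:     ^)
Step 3: in state C at pos 1, read 0 -> (C,0)->write 1,move L,goto C. Now: state=C, head=0, tape[-3..3]=0100110 (head:    ^)
Step 4: in state C at pos 0, read 0 -> (C,0)->write 1,move L,goto C. Now: state=C, head=-1, tape[-3..3]=0101110 (head:   ^)
Head positions at steps 0..4: starting at 1, distinct positions visited = {-1, 0, 1, 2} -> 4 position(s)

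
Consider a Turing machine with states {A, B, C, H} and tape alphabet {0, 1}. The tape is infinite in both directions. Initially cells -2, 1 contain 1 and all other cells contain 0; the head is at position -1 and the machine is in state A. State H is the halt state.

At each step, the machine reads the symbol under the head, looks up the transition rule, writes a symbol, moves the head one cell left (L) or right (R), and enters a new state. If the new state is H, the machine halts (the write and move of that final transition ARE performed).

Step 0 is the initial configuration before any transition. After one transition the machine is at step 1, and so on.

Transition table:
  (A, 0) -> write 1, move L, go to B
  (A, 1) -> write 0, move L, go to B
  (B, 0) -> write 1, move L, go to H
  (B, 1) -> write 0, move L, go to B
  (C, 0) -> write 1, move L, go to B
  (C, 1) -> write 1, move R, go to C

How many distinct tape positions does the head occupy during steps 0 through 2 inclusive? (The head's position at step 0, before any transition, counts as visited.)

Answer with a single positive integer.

Step 1: in state A at pos -1, read 0 -> (A,0)->write 1,move L,goto B. Now: state=B, head=-2, tape[-3..2]=011010 (head:  ^)
Step 2: in state B at pos -2, read 1 -> (B,1)->write 0,move L,goto B. Now: state=B, head=-3, tape[-4..2]=0001010 (head:  ^)
Head positions at steps 0..2: starting at -1, distinct positions visited = {-3, -2, -1} -> 3 position(s)

Answer: 3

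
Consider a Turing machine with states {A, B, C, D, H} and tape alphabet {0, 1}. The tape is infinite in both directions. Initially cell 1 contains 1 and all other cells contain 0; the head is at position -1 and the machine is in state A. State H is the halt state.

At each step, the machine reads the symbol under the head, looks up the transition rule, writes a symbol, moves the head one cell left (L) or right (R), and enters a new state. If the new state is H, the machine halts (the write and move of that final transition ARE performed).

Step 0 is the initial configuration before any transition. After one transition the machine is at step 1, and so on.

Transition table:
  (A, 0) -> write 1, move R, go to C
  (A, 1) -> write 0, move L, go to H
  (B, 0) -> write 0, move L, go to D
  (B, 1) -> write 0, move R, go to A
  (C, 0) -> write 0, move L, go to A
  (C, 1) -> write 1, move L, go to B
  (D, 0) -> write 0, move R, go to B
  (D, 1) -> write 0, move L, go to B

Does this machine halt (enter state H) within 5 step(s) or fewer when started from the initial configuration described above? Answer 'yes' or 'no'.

Answer: yes

Derivation:
Step 1: in state A at pos -1, read 0 -> (A,0)->write 1,move R,goto C. Now: state=C, head=0, tape[-2..2]=01010 (head:   ^)
Step 2: in state C at pos 0, read 0 -> (C,0)->write 0,move L,goto A. Now: state=A, head=-1, tape[-2..2]=01010 (head:  ^)
Step 3: in state A at pos -1, read 1 -> (A,1)->write 0,move L,goto H. Now: state=H, head=-2, tape[-3..2]=000010 (head:  ^)
State H reached at step 3; 3 <= 5 -> yes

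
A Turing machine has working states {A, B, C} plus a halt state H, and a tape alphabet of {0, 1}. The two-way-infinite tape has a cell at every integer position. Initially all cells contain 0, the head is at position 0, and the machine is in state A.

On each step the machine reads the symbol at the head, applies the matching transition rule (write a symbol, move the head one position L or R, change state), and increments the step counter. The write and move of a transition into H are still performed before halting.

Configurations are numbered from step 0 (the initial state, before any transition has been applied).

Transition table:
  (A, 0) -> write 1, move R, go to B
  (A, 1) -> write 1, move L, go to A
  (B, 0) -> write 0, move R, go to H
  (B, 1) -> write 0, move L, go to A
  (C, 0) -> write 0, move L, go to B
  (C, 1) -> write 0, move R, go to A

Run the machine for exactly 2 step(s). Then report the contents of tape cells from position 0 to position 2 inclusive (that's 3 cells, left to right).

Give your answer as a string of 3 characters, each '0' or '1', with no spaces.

Answer: 100

Derivation:
Step 1: in state A at pos 0, read 0 -> (A,0)->write 1,move R,goto B. Now: state=B, head=1, tape[-1..2]=0100 (head:   ^)
Step 2: in state B at pos 1, read 0 -> (B,0)->write 0,move R,goto H. Now: state=H, head=2, tape[-1..3]=01000 (head:    ^)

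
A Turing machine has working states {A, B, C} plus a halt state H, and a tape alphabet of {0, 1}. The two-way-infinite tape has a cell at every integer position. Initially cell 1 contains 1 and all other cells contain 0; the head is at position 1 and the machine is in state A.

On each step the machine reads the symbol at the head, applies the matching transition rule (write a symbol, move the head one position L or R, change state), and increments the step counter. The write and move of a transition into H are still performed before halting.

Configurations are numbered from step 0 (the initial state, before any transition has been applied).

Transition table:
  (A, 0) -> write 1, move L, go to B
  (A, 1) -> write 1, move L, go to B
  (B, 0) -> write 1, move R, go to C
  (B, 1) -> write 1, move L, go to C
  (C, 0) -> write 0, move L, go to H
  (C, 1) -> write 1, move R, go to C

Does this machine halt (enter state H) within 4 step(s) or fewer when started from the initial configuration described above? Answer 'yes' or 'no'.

Step 1: in state A at pos 1, read 1 -> (A,1)->write 1,move L,goto B. Now: state=B, head=0, tape[-1..2]=0010 (head:  ^)
Step 2: in state B at pos 0, read 0 -> (B,0)->write 1,move R,goto C. Now: state=C, head=1, tape[-1..2]=0110 (head:   ^)
Step 3: in state C at pos 1, read 1 -> (C,1)->write 1,move R,goto C. Now: state=C, head=2, tape[-1..3]=01100 (head:    ^)
Step 4: in state C at pos 2, read 0 -> (C,0)->write 0,move L,goto H. Now: state=H, head=1, tape[-1..3]=01100 (head:   ^)
State H reached at step 4; 4 <= 4 -> yes

Answer: yes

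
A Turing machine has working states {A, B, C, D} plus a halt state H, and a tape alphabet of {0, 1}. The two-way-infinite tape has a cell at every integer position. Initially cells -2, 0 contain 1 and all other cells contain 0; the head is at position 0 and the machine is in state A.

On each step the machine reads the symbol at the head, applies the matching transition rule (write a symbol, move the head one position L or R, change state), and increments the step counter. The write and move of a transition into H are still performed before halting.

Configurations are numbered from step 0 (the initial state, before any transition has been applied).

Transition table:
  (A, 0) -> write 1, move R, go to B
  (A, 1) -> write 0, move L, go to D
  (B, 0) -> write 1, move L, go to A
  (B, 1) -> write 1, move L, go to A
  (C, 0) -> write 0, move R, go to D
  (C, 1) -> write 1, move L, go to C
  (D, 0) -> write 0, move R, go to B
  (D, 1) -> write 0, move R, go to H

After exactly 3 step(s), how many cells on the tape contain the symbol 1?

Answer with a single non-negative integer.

Answer: 2

Derivation:
Step 1: in state A at pos 0, read 1 -> (A,1)->write 0,move L,goto D. Now: state=D, head=-1, tape[-3..1]=01000 (head:   ^)
Step 2: in state D at pos -1, read 0 -> (D,0)->write 0,move R,goto B. Now: state=B, head=0, tape[-3..1]=01000 (head:    ^)
Step 3: in state B at pos 0, read 0 -> (B,0)->write 1,move L,goto A. Now: state=A, head=-1, tape[-3..1]=01010 (head:   ^)
Cells containing 1 after step 3: {-2, 0} -> 2 cell(s)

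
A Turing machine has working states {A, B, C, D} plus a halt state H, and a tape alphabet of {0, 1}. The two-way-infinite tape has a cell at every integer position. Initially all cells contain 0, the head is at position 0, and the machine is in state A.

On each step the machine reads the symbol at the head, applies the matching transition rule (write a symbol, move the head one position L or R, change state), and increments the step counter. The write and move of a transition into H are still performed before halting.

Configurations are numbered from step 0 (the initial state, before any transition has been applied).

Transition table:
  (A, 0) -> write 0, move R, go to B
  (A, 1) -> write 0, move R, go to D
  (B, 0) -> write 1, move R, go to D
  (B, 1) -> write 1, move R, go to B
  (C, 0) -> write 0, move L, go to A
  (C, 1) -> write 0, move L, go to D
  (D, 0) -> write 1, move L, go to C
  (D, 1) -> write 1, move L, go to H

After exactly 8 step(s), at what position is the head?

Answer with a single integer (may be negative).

Step 1: in state A at pos 0, read 0 -> (A,0)->write 0,move R,goto B. Now: state=B, head=1, tape[-1..2]=0000 (head:   ^)
Step 2: in state B at pos 1, read 0 -> (B,0)->write 1,move R,goto D. Now: state=D, head=2, tape[-1..3]=00100 (head:    ^)
Step 3: in state D at pos 2, read 0 -> (D,0)->write 1,move L,goto C. Now: state=C, head=1, tape[-1..3]=00110 (head:   ^)
Step 4: in state C at pos 1, read 1 -> (C,1)->write 0,move L,goto D. Now: state=D, head=0, tape[-1..3]=00010 (head:  ^)
Step 5: in state D at pos 0, read 0 -> (D,0)->write 1,move L,goto C. Now: state=C, head=-1, tape[-2..3]=001010 (head:  ^)
Step 6: in state C at pos -1, read 0 -> (C,0)->write 0,move L,goto A. Now: state=A, head=-2, tape[-3..3]=0001010 (head:  ^)
Step 7: in state A at pos -2, read 0 -> (A,0)->write 0,move R,goto B. Now: state=B, head=-1, tape[-3..3]=0001010 (head:   ^)
Step 8: in state B at pos -1, read 0 -> (B,0)->write 1,move R,goto D. Now: state=D, head=0, tape[-3..3]=0011010 (head:    ^)

Answer: 0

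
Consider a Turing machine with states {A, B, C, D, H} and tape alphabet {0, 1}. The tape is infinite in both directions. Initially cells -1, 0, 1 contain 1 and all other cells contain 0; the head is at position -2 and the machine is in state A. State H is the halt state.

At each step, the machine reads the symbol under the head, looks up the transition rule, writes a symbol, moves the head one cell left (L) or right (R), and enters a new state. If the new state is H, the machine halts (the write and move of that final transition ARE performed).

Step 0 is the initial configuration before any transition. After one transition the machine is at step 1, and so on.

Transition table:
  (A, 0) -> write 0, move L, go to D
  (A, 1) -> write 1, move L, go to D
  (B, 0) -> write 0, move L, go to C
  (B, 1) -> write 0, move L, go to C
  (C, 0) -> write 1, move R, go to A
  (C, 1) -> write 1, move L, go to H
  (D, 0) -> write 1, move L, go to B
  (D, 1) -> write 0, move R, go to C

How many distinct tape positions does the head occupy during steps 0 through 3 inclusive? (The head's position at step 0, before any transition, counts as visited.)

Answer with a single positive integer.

Step 1: in state A at pos -2, read 0 -> (A,0)->write 0,move L,goto D. Now: state=D, head=-3, tape[-4..2]=0001110 (head:  ^)
Step 2: in state D at pos -3, read 0 -> (D,0)->write 1,move L,goto B. Now: state=B, head=-4, tape[-5..2]=00101110 (head:  ^)
Step 3: in state B at pos -4, read 0 -> (B,0)->write 0,move L,goto C. Now: state=C, head=-5, tape[-6..2]=000101110 (head:  ^)
Head positions at steps 0..3: starting at -2, distinct positions visited = {-5, -4, -3, -2} -> 4 position(s)

Answer: 4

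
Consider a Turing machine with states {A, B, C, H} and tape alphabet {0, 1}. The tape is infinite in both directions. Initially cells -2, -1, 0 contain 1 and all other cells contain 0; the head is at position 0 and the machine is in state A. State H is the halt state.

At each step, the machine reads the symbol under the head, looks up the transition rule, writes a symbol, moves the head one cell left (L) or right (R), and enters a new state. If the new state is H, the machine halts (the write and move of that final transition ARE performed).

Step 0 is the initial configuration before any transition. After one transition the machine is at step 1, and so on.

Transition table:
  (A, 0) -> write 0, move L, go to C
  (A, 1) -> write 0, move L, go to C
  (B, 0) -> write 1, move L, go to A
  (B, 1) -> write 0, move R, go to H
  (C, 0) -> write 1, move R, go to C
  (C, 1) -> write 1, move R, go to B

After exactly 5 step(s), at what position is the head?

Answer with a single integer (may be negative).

Answer: -1

Derivation:
Step 1: in state A at pos 0, read 1 -> (A,1)->write 0,move L,goto C. Now: state=C, head=-1, tape[-3..1]=01100 (head:   ^)
Step 2: in state C at pos -1, read 1 -> (C,1)->write 1,move R,goto B. Now: state=B, head=0, tape[-3..1]=01100 (head:    ^)
Step 3: in state B at pos 0, read 0 -> (B,0)->write 1,move L,goto A. Now: state=A, head=-1, tape[-3..1]=01110 (head:   ^)
Step 4: in state A at pos -1, read 1 -> (A,1)->write 0,move L,goto C. Now: state=C, head=-2, tape[-3..1]=01010 (head:  ^)
Step 5: in state C at pos -2, read 1 -> (C,1)->write 1,move R,goto B. Now: state=B, head=-1, tape[-3..1]=01010 (head:   ^)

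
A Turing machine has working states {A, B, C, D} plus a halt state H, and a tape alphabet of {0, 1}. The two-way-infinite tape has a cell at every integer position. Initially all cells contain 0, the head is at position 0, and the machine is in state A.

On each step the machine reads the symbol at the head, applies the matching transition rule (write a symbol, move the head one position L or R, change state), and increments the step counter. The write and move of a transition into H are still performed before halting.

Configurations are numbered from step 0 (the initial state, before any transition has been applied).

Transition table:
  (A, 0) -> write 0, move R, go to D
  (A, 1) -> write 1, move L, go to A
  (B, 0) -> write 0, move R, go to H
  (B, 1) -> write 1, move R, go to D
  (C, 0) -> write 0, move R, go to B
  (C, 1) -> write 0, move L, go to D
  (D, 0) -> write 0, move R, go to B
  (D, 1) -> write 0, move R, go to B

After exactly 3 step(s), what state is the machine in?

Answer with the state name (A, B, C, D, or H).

Answer: H

Derivation:
Step 1: in state A at pos 0, read 0 -> (A,0)->write 0,move R,goto D. Now: state=D, head=1, tape[-1..2]=0000 (head:   ^)
Step 2: in state D at pos 1, read 0 -> (D,0)->write 0,move R,goto B. Now: state=B, head=2, tape[-1..3]=00000 (head:    ^)
Step 3: in state B at pos 2, read 0 -> (B,0)->write 0,move R,goto H. Now: state=H, head=3, tape[-1..4]=000000 (head:     ^)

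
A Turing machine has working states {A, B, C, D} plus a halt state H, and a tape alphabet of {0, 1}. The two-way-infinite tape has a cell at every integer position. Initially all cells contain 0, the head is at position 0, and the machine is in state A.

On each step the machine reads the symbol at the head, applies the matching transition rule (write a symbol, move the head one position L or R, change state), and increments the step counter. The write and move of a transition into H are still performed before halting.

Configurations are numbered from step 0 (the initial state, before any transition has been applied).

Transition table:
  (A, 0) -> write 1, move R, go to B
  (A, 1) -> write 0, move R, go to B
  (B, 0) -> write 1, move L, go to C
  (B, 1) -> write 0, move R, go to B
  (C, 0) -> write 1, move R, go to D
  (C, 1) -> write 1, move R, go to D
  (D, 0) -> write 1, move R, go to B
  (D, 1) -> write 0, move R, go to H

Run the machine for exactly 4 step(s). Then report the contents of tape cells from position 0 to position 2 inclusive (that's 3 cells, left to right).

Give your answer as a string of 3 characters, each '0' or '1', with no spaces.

Answer: 100

Derivation:
Step 1: in state A at pos 0, read 0 -> (A,0)->write 1,move R,goto B. Now: state=B, head=1, tape[-1..2]=0100 (head:   ^)
Step 2: in state B at pos 1, read 0 -> (B,0)->write 1,move L,goto C. Now: state=C, head=0, tape[-1..2]=0110 (head:  ^)
Step 3: in state C at pos 0, read 1 -> (C,1)->write 1,move R,goto D. Now: state=D, head=1, tape[-1..2]=0110 (head:   ^)
Step 4: in state D at pos 1, read 1 -> (D,1)->write 0,move R,goto H. Now: state=H, head=2, tape[-1..3]=01000 (head:    ^)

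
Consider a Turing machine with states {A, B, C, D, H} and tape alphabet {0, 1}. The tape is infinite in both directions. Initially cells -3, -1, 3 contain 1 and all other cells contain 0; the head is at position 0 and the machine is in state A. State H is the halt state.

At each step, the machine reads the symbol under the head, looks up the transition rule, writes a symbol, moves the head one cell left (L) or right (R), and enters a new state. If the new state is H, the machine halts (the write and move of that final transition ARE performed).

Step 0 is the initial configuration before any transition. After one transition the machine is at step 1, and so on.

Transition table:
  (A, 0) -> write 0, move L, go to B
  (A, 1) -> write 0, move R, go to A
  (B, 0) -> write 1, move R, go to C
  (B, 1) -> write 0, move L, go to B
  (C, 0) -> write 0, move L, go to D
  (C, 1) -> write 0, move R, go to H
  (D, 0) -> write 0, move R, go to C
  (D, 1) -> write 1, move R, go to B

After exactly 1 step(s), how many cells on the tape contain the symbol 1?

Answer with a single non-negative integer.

Step 1: in state A at pos 0, read 0 -> (A,0)->write 0,move L,goto B. Now: state=B, head=-1, tape[-4..4]=010100010 (head:    ^)
Cells containing 1 after step 1: {-3, -1, 3} -> 3 cell(s)

Answer: 3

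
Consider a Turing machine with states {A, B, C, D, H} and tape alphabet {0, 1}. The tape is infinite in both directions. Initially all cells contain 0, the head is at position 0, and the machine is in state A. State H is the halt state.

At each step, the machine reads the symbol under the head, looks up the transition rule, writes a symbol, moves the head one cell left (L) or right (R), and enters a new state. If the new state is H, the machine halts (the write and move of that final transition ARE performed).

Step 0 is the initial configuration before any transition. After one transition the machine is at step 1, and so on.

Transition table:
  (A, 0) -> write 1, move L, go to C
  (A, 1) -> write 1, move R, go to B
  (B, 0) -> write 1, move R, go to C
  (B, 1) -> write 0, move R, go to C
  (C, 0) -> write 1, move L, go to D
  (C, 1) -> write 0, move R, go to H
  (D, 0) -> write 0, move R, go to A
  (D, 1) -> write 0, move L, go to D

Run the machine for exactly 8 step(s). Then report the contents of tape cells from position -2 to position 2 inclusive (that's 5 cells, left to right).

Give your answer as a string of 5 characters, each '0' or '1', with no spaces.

Step 1: in state A at pos 0, read 0 -> (A,0)->write 1,move L,goto C. Now: state=C, head=-1, tape[-2..1]=0010 (head:  ^)
Step 2: in state C at pos -1, read 0 -> (C,0)->write 1,move L,goto D. Now: state=D, head=-2, tape[-3..1]=00110 (head:  ^)
Step 3: in state D at pos -2, read 0 -> (D,0)->write 0,move R,goto A. Now: state=A, head=-1, tape[-3..1]=00110 (head:   ^)
Step 4: in state A at pos -1, read 1 -> (A,1)->write 1,move R,goto B. Now: state=B, head=0, tape[-3..1]=00110 (head:    ^)
Step 5: in state B at pos 0, read 1 -> (B,1)->write 0,move R,goto C. Now: state=C, head=1, tape[-3..2]=001000 (head:     ^)
Step 6: in state C at pos 1, read 0 -> (C,0)->write 1,move L,goto D. Now: state=D, head=0, tape[-3..2]=001010 (head:    ^)
Step 7: in state D at pos 0, read 0 -> (D,0)->write 0,move R,goto A. Now: state=A, head=1, tape[-3..2]=001010 (head:     ^)
Step 8: in state A at pos 1, read 1 -> (A,1)->write 1,move R,goto B. Now: state=B, head=2, tape[-3..3]=0010100 (head:      ^)

Answer: 01010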